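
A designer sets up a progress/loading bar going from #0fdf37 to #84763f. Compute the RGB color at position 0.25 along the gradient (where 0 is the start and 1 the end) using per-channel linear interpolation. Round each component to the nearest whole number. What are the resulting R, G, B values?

(44, 197, 57)

#0fdf37 → (15, 223, 55); #84763f → (132, 118, 63).
R = 15 + 0.25 × (132 − 15) = 15 + 0.25 × 117 = 44.25 → 44
G = 223 + 0.25 × (118 − 223) = 223 + 0.25 × -105 = 196.75 → 197
B = 55 + 0.25 × (63 − 55) = 55 + 0.25 × 8 = 57 → 57
So the blended color is (44, 197, 57), about #2cc539.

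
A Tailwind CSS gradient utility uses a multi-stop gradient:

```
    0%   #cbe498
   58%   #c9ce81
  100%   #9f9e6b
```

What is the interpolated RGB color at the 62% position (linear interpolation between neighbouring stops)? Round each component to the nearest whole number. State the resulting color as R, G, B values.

(197, 201, 127)

62% lies between the 58% and 100% stops, so the local fraction is t = (62 − 58)/(100 − 58) = 4/42 ≈ 0.0952.
#c9ce81 → (201, 206, 129); #9f9e6b → (159, 158, 107).
R = 201 + 0.0952 × (159 − 201) = 197.002 → 197
G = 206 + 0.0952 × (158 − 206) = 201.43 → 201
B = 129 + 0.0952 × (107 − 129) = 126.906 → 127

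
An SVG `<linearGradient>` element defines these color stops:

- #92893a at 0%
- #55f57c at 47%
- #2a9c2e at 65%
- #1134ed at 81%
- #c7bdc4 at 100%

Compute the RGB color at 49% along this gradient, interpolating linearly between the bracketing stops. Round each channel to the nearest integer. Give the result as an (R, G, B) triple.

49% lies between the 47% and 65% stops, so the local fraction is t = (49 − 47)/(65 − 47) = 2/18 ≈ 0.1111.
#55f57c → (85, 245, 124); #2a9c2e → (42, 156, 46).
R = 85 + 0.1111 × (42 − 85) = 80.223 → 80
G = 245 + 0.1111 × (156 − 245) = 235.112 → 235
B = 124 + 0.1111 × (46 − 124) = 115.334 → 115

(80, 235, 115)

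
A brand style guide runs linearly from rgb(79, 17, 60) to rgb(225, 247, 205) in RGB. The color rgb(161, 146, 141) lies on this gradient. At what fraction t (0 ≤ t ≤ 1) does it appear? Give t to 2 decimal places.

0.56

Invert the lerp on the G channel (largest span, 230): t = (146 − 17) / (247 − 17) = 129/230 = 0.56087.
Check on R: (161 − 79)/(225 − 79) = 0.5616 ✓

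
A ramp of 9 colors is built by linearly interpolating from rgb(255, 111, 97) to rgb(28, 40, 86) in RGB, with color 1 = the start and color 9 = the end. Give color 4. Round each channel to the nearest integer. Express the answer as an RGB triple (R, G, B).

(170, 84, 93)

With 9 swatches and endpoints inclusive, swatch 4 sits at t = (4 − 1)/(9 − 1) = 3/8 ≈ 0.375.
R = 255 + 0.375 × (28 − 255) = 169.875 → 170
G = 111 + 0.375 × (40 − 111) = 84.375 → 84
B = 97 + 0.375 × (86 − 97) = 92.875 → 93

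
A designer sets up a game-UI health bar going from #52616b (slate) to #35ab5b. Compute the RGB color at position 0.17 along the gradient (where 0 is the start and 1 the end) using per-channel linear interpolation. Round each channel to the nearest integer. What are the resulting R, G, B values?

(77, 110, 104)

#52616b → (82, 97, 107); #35ab5b → (53, 171, 91).
R = 82 + 0.17 × (53 − 82) = 82 + 0.17 × -29 = 77.07 → 77
G = 97 + 0.17 × (171 − 97) = 97 + 0.17 × 74 = 109.58 → 110
B = 107 + 0.17 × (91 − 107) = 107 + 0.17 × -16 = 104.28 → 104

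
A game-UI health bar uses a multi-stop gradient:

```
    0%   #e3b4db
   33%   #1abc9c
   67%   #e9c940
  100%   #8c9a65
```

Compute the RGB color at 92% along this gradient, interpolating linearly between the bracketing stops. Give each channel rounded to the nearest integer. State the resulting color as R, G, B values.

(163, 165, 92)

92% lies between the 67% and 100% stops, so the local fraction is t = (92 − 67)/(100 − 67) = 25/33 ≈ 0.7576.
#e9c940 → (233, 201, 64); #8c9a65 → (140, 154, 101).
R = 233 + 0.7576 × (140 − 233) = 162.543 → 163
G = 201 + 0.7576 × (154 − 201) = 165.393 → 165
B = 64 + 0.7576 × (101 − 64) = 92.031 → 92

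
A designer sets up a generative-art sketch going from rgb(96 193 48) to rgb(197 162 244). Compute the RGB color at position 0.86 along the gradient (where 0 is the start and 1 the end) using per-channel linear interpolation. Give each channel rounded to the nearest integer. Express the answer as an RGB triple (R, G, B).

(183, 166, 217)

R = 96 + 0.86 × (197 − 96) = 96 + 0.86 × 101 = 182.86 → 183
G = 193 + 0.86 × (162 − 193) = 193 + 0.86 × -31 = 166.34 → 166
B = 48 + 0.86 × (244 − 48) = 48 + 0.86 × 196 = 216.56 → 217
So the blended color is (183, 166, 217), about #b7a6d9.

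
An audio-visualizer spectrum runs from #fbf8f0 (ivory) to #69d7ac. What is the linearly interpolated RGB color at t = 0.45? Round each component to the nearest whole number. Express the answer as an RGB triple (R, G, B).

(185, 233, 209)

#fbf8f0 → (251, 248, 240); #69d7ac → (105, 215, 172).
R = 251 + 0.45 × (105 − 251) = 251 + 0.45 × -146 = 185.3 → 185
G = 248 + 0.45 × (215 − 248) = 248 + 0.45 × -33 = 233.15 → 233
B = 240 + 0.45 × (172 − 240) = 240 + 0.45 × -68 = 209.4 → 209
So the blended color is (185, 233, 209), about #b9e9d1.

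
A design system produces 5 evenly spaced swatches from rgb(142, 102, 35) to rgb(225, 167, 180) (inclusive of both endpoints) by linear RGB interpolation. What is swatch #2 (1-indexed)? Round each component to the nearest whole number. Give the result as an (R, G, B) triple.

(163, 118, 71)

With 5 swatches and endpoints inclusive, swatch 2 sits at t = (2 − 1)/(5 − 1) = 1/4 ≈ 0.25.
R = 142 + 0.25 × (225 − 142) = 162.75 → 163
G = 102 + 0.25 × (167 − 102) = 118.25 → 118
B = 35 + 0.25 × (180 − 35) = 71.25 → 71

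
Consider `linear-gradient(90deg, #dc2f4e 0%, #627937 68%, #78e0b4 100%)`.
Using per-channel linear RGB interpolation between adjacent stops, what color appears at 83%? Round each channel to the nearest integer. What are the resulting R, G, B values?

83% lies between the 68% and 100% stops, so the local fraction is t = (83 − 68)/(100 − 68) = 15/32 ≈ 0.4688.
#627937 → (98, 121, 55); #78e0b4 → (120, 224, 180).
R = 98 + 0.4688 × (120 − 98) = 108.314 → 108
G = 121 + 0.4688 × (224 − 121) = 169.286 → 169
B = 55 + 0.4688 × (180 − 55) = 113.6 → 114

(108, 169, 114)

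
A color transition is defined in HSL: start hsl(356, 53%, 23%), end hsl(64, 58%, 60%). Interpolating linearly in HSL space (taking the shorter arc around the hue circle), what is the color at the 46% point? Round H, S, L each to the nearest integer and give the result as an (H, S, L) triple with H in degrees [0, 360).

(27, 55, 40)

Hue: 64 − 356 = -292°, but |-292| > 180 so the shorter arc goes the other way: Δh = -292 + 360 = 68°.
H = 356 + 0.46 × (68) = 387.28 → 387 → 387 mod 360 = 27°
S = 53 + 0.46 × (58 − 53) = 55.3 → 55%
L = 23 + 0.46 × (60 − 23) = 40.02 → 40%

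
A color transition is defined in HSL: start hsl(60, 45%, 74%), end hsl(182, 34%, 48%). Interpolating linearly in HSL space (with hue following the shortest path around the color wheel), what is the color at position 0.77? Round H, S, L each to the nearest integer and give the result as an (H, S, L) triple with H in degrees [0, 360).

(154, 37, 54)

Hue arc: Δh = 182 − 60 = 122° (|Δh| ≤ 180, already the shorter path).
H = 60 + 0.77 × (122) = 153.94 → 154°
S = 45 + 0.77 × (34 − 45) = 36.53 → 37%
L = 74 + 0.77 × (48 − 74) = 53.98 → 54%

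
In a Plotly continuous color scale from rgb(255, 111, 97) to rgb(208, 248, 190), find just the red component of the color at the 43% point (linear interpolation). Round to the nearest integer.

R = 255 + 0.43 × (208 − 255) = 234.79 → 235

235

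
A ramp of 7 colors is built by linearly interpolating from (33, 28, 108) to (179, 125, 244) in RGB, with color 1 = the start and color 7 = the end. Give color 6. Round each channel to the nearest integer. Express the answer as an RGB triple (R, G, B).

(155, 109, 221)

With 7 swatches and endpoints inclusive, swatch 6 sits at t = (6 − 1)/(7 − 1) = 5/6 ≈ 0.8333.
R = 33 + 0.8333 × (179 − 33) = 154.662 → 155
G = 28 + 0.8333 × (125 − 28) = 108.83 → 109
B = 108 + 0.8333 × (244 − 108) = 221.329 → 221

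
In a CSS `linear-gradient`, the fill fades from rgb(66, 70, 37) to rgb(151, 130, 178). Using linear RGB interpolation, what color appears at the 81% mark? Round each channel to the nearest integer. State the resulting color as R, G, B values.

81% corresponds to t = 0.81.
R = 66 + 0.81 × (151 − 66) = 66 + 0.81 × 85 = 134.85 → 135
G = 70 + 0.81 × (130 − 70) = 70 + 0.81 × 60 = 118.6 → 119
B = 37 + 0.81 × (178 − 37) = 37 + 0.81 × 141 = 151.21 → 151

(135, 119, 151)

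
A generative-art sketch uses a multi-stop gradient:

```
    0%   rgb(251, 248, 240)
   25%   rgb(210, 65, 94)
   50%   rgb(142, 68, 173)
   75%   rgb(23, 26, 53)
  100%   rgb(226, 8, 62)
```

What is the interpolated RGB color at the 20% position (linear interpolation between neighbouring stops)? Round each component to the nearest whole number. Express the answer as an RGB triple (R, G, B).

20% lies between the 0% and 25% stops, so the local fraction is t = (20 − 0)/(25 − 0) = 20/25 ≈ 0.8.
R = 251 + 0.8 × (210 − 251) = 218.2 → 218
G = 248 + 0.8 × (65 − 248) = 101.6 → 102
B = 240 + 0.8 × (94 − 240) = 123.2 → 123

(218, 102, 123)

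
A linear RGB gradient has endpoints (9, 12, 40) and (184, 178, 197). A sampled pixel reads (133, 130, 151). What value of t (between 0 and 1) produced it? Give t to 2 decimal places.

Invert the lerp on the R channel (largest span, 175): t = (133 − 9) / (184 − 9) = 124/175 = 0.70857.
Check on G: (130 − 12)/(178 − 12) = 0.7108 ✓

0.71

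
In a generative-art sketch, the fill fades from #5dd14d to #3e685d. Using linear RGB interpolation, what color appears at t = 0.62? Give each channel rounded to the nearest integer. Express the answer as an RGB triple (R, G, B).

(74, 144, 87)

#5dd14d → (93, 209, 77); #3e685d → (62, 104, 93).
R = 93 + 0.62 × (62 − 93) = 93 + 0.62 × -31 = 73.78 → 74
G = 209 + 0.62 × (104 − 209) = 209 + 0.62 × -105 = 143.9 → 144
B = 77 + 0.62 × (93 − 77) = 77 + 0.62 × 16 = 86.92 → 87
So the blended color is (74, 144, 87), about #4a9057.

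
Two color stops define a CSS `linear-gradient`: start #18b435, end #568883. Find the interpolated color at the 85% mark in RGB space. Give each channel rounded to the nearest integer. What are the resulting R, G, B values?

#18b435 → (24, 180, 53); #568883 → (86, 136, 131).
85% corresponds to t = 0.85.
R = 24 + 0.85 × (86 − 24) = 24 + 0.85 × 62 = 76.7 → 77
G = 180 + 0.85 × (136 − 180) = 180 + 0.85 × -44 = 142.6 → 143
B = 53 + 0.85 × (131 − 53) = 53 + 0.85 × 78 = 119.3 → 119
So the blended color is (77, 143, 119), about #4d8f77.

(77, 143, 119)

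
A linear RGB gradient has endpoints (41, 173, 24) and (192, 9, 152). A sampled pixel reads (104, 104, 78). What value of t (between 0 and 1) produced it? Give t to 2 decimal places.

0.42

Invert the lerp on the G channel (largest span, 164): t = (104 − 173) / (9 − 173) = -69/-164 = 0.42073.
Check on R: (104 − 41)/(192 − 41) = 0.4172 ✓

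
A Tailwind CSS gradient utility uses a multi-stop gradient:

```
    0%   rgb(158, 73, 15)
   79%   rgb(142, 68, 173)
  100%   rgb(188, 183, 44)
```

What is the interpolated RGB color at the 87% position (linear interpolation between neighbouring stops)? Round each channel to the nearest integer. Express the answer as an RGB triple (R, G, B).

(160, 112, 124)

87% lies between the 79% and 100% stops, so the local fraction is t = (87 − 79)/(100 − 79) = 8/21 ≈ 0.381.
R = 142 + 0.381 × (188 − 142) = 159.526 → 160
G = 68 + 0.381 × (183 − 68) = 111.815 → 112
B = 173 + 0.381 × (44 − 173) = 123.851 → 124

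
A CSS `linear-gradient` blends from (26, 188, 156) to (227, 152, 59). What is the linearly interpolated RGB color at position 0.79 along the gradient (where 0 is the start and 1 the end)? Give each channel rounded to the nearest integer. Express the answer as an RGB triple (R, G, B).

(185, 160, 79)

R = 26 + 0.79 × (227 − 26) = 26 + 0.79 × 201 = 184.79 → 185
G = 188 + 0.79 × (152 − 188) = 188 + 0.79 × -36 = 159.56 → 160
B = 156 + 0.79 × (59 − 156) = 156 + 0.79 × -97 = 79.37 → 79
So the blended color is (185, 160, 79), about #b9a04f.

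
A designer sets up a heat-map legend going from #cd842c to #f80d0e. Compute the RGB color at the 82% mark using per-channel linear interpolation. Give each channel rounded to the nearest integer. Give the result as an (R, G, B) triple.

(240, 34, 19)

#cd842c → (205, 132, 44); #f80d0e → (248, 13, 14).
82% corresponds to t = 0.82.
R = 205 + 0.82 × (248 − 205) = 205 + 0.82 × 43 = 240.26 → 240
G = 132 + 0.82 × (13 − 132) = 132 + 0.82 × -119 = 34.42 → 34
B = 44 + 0.82 × (14 − 44) = 44 + 0.82 × -30 = 19.4 → 19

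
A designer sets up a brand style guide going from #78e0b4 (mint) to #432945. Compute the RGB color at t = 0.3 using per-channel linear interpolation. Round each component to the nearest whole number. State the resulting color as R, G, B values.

(104, 169, 147)

#78e0b4 → (120, 224, 180); #432945 → (67, 41, 69).
R = 120 + 0.3 × (67 − 120) = 120 + 0.3 × -53 = 104.1 → 104
G = 224 + 0.3 × (41 − 224) = 224 + 0.3 × -183 = 169.1 → 169
B = 180 + 0.3 × (69 − 180) = 180 + 0.3 × -111 = 146.7 → 147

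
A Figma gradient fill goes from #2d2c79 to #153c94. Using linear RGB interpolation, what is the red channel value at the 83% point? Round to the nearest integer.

25

R₁ = 45 (from #2d2c79), R₂ = 21 (from #153c94).
R = 45 + 0.83 × (21 − 45) = 25.08 → 25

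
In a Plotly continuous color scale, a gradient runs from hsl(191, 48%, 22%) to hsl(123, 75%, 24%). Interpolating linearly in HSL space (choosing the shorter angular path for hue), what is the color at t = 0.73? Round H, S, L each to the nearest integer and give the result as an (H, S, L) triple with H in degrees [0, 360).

Hue arc: Δh = 123 − 191 = -68° (|Δh| ≤ 180, already the shorter path).
H = 191 + 0.73 × (-68) = 141.36 → 141°
S = 48 + 0.73 × (75 − 48) = 67.71 → 68%
L = 22 + 0.73 × (24 − 22) = 23.46 → 23%

(141, 68, 23)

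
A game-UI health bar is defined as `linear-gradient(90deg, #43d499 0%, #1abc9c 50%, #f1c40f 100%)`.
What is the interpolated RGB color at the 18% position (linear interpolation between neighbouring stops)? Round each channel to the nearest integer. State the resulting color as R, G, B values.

(52, 203, 154)

18% lies between the 0% and 50% stops, so the local fraction is t = (18 − 0)/(50 − 0) = 18/50 ≈ 0.36.
#43d499 → (67, 212, 153); #1abc9c → (26, 188, 156).
R = 67 + 0.36 × (26 − 67) = 52.24 → 52
G = 212 + 0.36 × (188 − 212) = 203.36 → 203
B = 153 + 0.36 × (156 − 153) = 154.08 → 154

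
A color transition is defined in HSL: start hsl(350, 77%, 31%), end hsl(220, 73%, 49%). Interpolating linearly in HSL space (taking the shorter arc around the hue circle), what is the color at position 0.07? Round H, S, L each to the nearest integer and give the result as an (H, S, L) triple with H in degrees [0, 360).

Hue arc: Δh = 220 − 350 = -130° (|Δh| ≤ 180, already the shorter path).
H = 350 + 0.07 × (-130) = 340.9 → 341°
S = 77 + 0.07 × (73 − 77) = 76.72 → 77%
L = 31 + 0.07 × (49 − 31) = 32.26 → 32%

(341, 77, 32)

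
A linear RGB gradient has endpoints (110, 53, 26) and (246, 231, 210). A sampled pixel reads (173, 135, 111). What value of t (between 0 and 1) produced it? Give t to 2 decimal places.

Invert the lerp on the B channel (largest span, 184): t = (111 − 26) / (210 − 26) = 85/184 = 0.46196.
Check on R: (173 − 110)/(246 − 110) = 0.4632 ✓

0.46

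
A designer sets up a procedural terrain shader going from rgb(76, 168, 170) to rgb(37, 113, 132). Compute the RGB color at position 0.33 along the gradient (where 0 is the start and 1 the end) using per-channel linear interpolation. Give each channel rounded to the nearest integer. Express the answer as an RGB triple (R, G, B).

(63, 150, 157)

R = 76 + 0.33 × (37 − 76) = 76 + 0.33 × -39 = 63.13 → 63
G = 168 + 0.33 × (113 − 168) = 168 + 0.33 × -55 = 149.85 → 150
B = 170 + 0.33 × (132 − 170) = 170 + 0.33 × -38 = 157.46 → 157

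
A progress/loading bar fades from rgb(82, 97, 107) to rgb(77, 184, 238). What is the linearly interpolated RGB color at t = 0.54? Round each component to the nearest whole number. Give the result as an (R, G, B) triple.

R = 82 + 0.54 × (77 − 82) = 82 + 0.54 × -5 = 79.3 → 79
G = 97 + 0.54 × (184 − 97) = 97 + 0.54 × 87 = 143.98 → 144
B = 107 + 0.54 × (238 − 107) = 107 + 0.54 × 131 = 177.74 → 178
So the blended color is (79, 144, 178), about #4f90b2.

(79, 144, 178)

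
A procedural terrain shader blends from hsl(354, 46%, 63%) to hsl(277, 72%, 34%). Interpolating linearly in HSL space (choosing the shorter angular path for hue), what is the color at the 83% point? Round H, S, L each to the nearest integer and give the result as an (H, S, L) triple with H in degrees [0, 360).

(290, 68, 39)

Hue arc: Δh = 277 − 354 = -77° (|Δh| ≤ 180, already the shorter path).
H = 354 + 0.83 × (-77) = 290.09 → 290°
S = 46 + 0.83 × (72 − 46) = 67.58 → 68%
L = 63 + 0.83 × (34 − 63) = 38.93 → 39%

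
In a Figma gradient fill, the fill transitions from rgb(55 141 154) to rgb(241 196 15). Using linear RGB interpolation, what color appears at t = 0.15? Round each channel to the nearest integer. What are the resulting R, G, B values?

(83, 149, 133)

R = 55 + 0.15 × (241 − 55) = 55 + 0.15 × 186 = 82.9 → 83
G = 141 + 0.15 × (196 − 141) = 141 + 0.15 × 55 = 149.25 → 149
B = 154 + 0.15 × (15 − 154) = 154 + 0.15 × -139 = 133.15 → 133
So the blended color is (83, 149, 133), about #539585.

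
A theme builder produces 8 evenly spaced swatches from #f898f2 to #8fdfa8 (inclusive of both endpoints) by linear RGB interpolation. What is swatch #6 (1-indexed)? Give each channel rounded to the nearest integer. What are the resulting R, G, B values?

(173, 203, 189)

With 8 swatches and endpoints inclusive, swatch 6 sits at t = (6 − 1)/(8 − 1) = 5/7 ≈ 0.7143.
#f898f2 → (248, 152, 242); #8fdfa8 → (143, 223, 168).
R = 248 + 0.7143 × (143 − 248) = 172.998 → 173
G = 152 + 0.7143 × (223 − 152) = 202.715 → 203
B = 242 + 0.7143 × (168 − 242) = 189.142 → 189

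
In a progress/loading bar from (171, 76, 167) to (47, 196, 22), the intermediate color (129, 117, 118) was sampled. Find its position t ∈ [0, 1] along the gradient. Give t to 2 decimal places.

Invert the lerp on the B channel (largest span, 145): t = (118 − 167) / (22 − 167) = -49/-145 = 0.33793.
Check on R: (129 − 171)/(47 − 171) = 0.3387 ✓

0.34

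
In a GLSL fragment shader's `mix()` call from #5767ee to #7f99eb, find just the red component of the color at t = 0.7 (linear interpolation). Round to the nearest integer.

115

R₁ = 87 (from #5767ee), R₂ = 127 (from #7f99eb).
R = 87 + 0.7 × (127 − 87) = 115 → 115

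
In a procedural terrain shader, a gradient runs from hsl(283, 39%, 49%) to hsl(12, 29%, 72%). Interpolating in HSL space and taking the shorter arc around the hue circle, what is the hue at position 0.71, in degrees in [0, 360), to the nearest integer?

346

Hue: 12 − 283 = -271°, but |-271| > 180 so the shorter arc goes the other way: Δh = -271 + 360 = 89°.
H = 283 + 0.71 × (89) = 346.19 → 346°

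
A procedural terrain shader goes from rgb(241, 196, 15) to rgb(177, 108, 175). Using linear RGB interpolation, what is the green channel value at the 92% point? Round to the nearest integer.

115

G = 196 + 0.92 × (108 − 196) = 115.04 → 115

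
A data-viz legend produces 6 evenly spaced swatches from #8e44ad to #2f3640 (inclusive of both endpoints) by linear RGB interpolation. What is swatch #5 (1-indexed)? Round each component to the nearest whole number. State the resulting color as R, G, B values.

With 6 swatches and endpoints inclusive, swatch 5 sits at t = (5 − 1)/(6 − 1) = 4/5 ≈ 0.8.
#8e44ad → (142, 68, 173); #2f3640 → (47, 54, 64).
R = 142 + 0.8 × (47 − 142) = 66 → 66
G = 68 + 0.8 × (54 − 68) = 56.8 → 57
B = 173 + 0.8 × (64 − 173) = 85.8 → 86

(66, 57, 86)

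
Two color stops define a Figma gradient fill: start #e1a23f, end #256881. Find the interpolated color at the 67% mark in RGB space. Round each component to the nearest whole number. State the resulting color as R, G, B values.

#e1a23f → (225, 162, 63); #256881 → (37, 104, 129).
67% corresponds to t = 0.67.
R = 225 + 0.67 × (37 − 225) = 225 + 0.67 × -188 = 99.04 → 99
G = 162 + 0.67 × (104 − 162) = 162 + 0.67 × -58 = 123.14 → 123
B = 63 + 0.67 × (129 − 63) = 63 + 0.67 × 66 = 107.22 → 107

(99, 123, 107)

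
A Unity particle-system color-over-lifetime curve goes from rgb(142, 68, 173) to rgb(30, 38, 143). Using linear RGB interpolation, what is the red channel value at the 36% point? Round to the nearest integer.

R = 142 + 0.36 × (30 − 142) = 101.68 → 102

102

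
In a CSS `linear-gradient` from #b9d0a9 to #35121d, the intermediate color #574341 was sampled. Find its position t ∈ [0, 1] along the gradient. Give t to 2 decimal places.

Invert the lerp on the G channel (largest span, 190): t = (67 − 208) / (18 − 208) = -141/-190 = 0.74211.
Check on R: (87 − 185)/(53 − 185) = 0.7424 ✓

0.74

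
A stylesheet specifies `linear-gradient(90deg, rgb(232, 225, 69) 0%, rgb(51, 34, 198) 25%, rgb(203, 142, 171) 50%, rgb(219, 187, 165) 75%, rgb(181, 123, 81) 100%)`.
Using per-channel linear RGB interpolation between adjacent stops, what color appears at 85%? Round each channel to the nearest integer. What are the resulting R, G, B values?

(204, 161, 131)

85% lies between the 75% and 100% stops, so the local fraction is t = (85 − 75)/(100 − 75) = 10/25 ≈ 0.4.
R = 219 + 0.4 × (181 − 219) = 203.8 → 204
G = 187 + 0.4 × (123 − 187) = 161.4 → 161
B = 165 + 0.4 × (81 − 165) = 131.4 → 131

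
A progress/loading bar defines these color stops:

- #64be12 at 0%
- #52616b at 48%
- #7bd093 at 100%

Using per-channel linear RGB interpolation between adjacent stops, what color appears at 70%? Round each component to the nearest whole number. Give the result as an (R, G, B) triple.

(99, 144, 124)

70% lies between the 48% and 100% stops, so the local fraction is t = (70 − 48)/(100 − 48) = 22/52 ≈ 0.4231.
#52616b → (82, 97, 107); #7bd093 → (123, 208, 147).
R = 82 + 0.4231 × (123 − 82) = 99.347 → 99
G = 97 + 0.4231 × (208 − 97) = 143.964 → 144
B = 107 + 0.4231 × (147 − 107) = 123.924 → 124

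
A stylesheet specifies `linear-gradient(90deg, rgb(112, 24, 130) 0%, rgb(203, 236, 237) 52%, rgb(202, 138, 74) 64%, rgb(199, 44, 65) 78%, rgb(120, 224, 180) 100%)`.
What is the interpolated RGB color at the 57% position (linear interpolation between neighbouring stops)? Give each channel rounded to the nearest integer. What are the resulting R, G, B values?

(203, 195, 169)

57% lies between the 52% and 64% stops, so the local fraction is t = (57 − 52)/(64 − 52) = 5/12 ≈ 0.4167.
R = 203 + 0.4167 × (202 − 203) = 202.583 → 203
G = 236 + 0.4167 × (138 − 236) = 195.163 → 195
B = 237 + 0.4167 × (74 − 237) = 169.078 → 169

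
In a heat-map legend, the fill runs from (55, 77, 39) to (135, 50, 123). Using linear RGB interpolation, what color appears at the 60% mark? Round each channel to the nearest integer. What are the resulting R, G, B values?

(103, 61, 89)

60% corresponds to t = 0.6.
R = 55 + 0.6 × (135 − 55) = 55 + 0.6 × 80 = 103 → 103
G = 77 + 0.6 × (50 − 77) = 77 + 0.6 × -27 = 60.8 → 61
B = 39 + 0.6 × (123 − 39) = 39 + 0.6 × 84 = 89.4 → 89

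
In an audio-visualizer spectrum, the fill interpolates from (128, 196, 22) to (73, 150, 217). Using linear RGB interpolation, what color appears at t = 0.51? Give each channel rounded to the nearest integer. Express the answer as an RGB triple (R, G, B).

(100, 173, 121)

R = 128 + 0.51 × (73 − 128) = 128 + 0.51 × -55 = 99.95 → 100
G = 196 + 0.51 × (150 − 196) = 196 + 0.51 × -46 = 172.54 → 173
B = 22 + 0.51 × (217 − 22) = 22 + 0.51 × 195 = 121.45 → 121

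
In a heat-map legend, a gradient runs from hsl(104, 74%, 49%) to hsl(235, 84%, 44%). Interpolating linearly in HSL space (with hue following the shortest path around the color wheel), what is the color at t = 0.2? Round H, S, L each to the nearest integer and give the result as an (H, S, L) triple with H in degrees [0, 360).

Hue arc: Δh = 235 − 104 = 131° (|Δh| ≤ 180, already the shorter path).
H = 104 + 0.2 × (131) = 130.2 → 130°
S = 74 + 0.2 × (84 − 74) = 76 → 76%
L = 49 + 0.2 × (44 − 49) = 48 → 48%

(130, 76, 48)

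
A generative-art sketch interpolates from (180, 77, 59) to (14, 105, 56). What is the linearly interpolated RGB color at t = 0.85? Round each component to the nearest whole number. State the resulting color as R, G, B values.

(39, 101, 56)

R = 180 + 0.85 × (14 − 180) = 180 + 0.85 × -166 = 38.9 → 39
G = 77 + 0.85 × (105 − 77) = 77 + 0.85 × 28 = 100.8 → 101
B = 59 + 0.85 × (56 − 59) = 59 + 0.85 × -3 = 56.45 → 56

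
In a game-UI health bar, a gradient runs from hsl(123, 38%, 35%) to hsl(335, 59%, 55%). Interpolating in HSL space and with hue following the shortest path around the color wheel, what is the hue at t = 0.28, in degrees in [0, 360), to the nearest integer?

Hue: 335 − 123 = 212°, but |212| > 180 so the shorter arc goes the other way: Δh = 212 − 360 = -148°.
H = 123 + 0.28 × (-148) = 81.56 → 82°

82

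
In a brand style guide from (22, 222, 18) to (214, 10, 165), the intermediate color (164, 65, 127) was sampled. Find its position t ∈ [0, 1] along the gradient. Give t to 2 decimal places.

0.74

Invert the lerp on the G channel (largest span, 212): t = (65 − 222) / (10 − 222) = -157/-212 = 0.74057.
Check on R: (164 − 22)/(214 − 22) = 0.7396 ✓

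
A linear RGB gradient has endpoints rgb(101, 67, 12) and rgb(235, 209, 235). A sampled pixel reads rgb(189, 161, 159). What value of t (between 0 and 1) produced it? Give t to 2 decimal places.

0.66

Invert the lerp on the B channel (largest span, 223): t = (159 − 12) / (235 − 12) = 147/223 = 0.65919.
Check on R: (189 − 101)/(235 − 101) = 0.6567 ✓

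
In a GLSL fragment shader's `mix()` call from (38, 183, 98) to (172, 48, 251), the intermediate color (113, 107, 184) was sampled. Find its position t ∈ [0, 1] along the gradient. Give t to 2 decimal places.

Invert the lerp on the B channel (largest span, 153): t = (184 − 98) / (251 − 98) = 86/153 = 0.56209.
Check on R: (113 − 38)/(172 − 38) = 0.5597 ✓

0.56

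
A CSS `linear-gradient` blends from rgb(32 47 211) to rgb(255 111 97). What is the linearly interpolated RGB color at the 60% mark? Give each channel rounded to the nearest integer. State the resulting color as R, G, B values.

(166, 85, 143)

60% corresponds to t = 0.6.
R = 32 + 0.6 × (255 − 32) = 32 + 0.6 × 223 = 165.8 → 166
G = 47 + 0.6 × (111 − 47) = 47 + 0.6 × 64 = 85.4 → 85
B = 211 + 0.6 × (97 − 211) = 211 + 0.6 × -114 = 142.6 → 143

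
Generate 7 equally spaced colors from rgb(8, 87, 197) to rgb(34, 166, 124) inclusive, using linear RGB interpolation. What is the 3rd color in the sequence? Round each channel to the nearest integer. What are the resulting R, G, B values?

With 7 swatches and endpoints inclusive, swatch 3 sits at t = (3 − 1)/(7 − 1) = 2/6 ≈ 0.3333.
R = 8 + 0.3333 × (34 − 8) = 16.666 → 17
G = 87 + 0.3333 × (166 − 87) = 113.331 → 113
B = 197 + 0.3333 × (124 − 197) = 172.669 → 173

(17, 113, 173)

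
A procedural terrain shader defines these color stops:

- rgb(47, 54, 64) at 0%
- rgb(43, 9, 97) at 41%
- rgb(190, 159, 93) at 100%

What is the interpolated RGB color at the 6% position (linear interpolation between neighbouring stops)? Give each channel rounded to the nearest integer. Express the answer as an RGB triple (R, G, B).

6% lies between the 0% and 41% stops, so the local fraction is t = (6 − 0)/(41 − 0) = 6/41 ≈ 0.1463.
R = 47 + 0.1463 × (43 − 47) = 46.415 → 46
G = 54 + 0.1463 × (9 − 54) = 47.416 → 47
B = 64 + 0.1463 × (97 − 64) = 68.828 → 69

(46, 47, 69)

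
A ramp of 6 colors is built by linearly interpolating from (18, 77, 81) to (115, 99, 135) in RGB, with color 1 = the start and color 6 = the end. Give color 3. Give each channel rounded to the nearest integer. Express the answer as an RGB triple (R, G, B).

(57, 86, 103)

With 6 swatches and endpoints inclusive, swatch 3 sits at t = (3 − 1)/(6 − 1) = 2/5 ≈ 0.4.
R = 18 + 0.4 × (115 − 18) = 56.8 → 57
G = 77 + 0.4 × (99 − 77) = 85.8 → 86
B = 81 + 0.4 × (135 − 81) = 102.6 → 103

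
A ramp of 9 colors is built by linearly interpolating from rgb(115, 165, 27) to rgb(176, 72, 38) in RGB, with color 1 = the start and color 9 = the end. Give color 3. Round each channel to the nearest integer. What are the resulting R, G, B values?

With 9 swatches and endpoints inclusive, swatch 3 sits at t = (3 − 1)/(9 − 1) = 2/8 ≈ 0.25.
R = 115 + 0.25 × (176 − 115) = 130.25 → 130
G = 165 + 0.25 × (72 − 165) = 141.75 → 142
B = 27 + 0.25 × (38 − 27) = 29.75 → 30

(130, 142, 30)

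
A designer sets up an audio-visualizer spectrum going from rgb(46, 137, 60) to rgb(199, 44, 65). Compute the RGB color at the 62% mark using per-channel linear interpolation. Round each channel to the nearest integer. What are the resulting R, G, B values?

(141, 79, 63)

62% corresponds to t = 0.62.
R = 46 + 0.62 × (199 − 46) = 46 + 0.62 × 153 = 140.86 → 141
G = 137 + 0.62 × (44 − 137) = 137 + 0.62 × -93 = 79.34 → 79
B = 60 + 0.62 × (65 − 60) = 60 + 0.62 × 5 = 63.1 → 63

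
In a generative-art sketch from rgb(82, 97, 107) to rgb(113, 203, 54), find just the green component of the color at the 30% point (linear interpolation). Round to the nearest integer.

G = 97 + 0.3 × (203 − 97) = 128.8 → 129

129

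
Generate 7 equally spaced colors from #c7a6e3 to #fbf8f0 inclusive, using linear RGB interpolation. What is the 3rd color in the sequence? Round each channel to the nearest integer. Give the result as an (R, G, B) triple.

With 7 swatches and endpoints inclusive, swatch 3 sits at t = (3 − 1)/(7 − 1) = 2/6 ≈ 0.3333.
#c7a6e3 → (199, 166, 227); #fbf8f0 → (251, 248, 240).
R = 199 + 0.3333 × (251 − 199) = 216.332 → 216
G = 166 + 0.3333 × (248 − 166) = 193.331 → 193
B = 227 + 0.3333 × (240 − 227) = 231.333 → 231

(216, 193, 231)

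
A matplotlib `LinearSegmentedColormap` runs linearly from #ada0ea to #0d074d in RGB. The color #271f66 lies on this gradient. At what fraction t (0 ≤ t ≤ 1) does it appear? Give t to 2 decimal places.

0.84

Invert the lerp on the R channel (largest span, 160): t = (39 − 173) / (13 − 173) = -134/-160 = 0.8375.
Check on G: (31 − 160)/(7 − 160) = 0.8431 ✓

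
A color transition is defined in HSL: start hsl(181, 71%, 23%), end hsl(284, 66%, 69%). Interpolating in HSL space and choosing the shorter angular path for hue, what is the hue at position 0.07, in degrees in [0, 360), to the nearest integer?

188

Hue arc: Δh = 284 − 181 = 103° (|Δh| ≤ 180, already the shorter path).
H = 181 + 0.07 × (103) = 188.21 → 188°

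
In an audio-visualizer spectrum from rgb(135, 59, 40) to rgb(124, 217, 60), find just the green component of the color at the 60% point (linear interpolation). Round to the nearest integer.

154

G = 59 + 0.6 × (217 − 59) = 153.8 → 154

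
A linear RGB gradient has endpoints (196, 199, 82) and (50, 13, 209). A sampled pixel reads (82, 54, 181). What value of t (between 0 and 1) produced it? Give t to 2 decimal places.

0.78

Invert the lerp on the G channel (largest span, 186): t = (54 − 199) / (13 − 199) = -145/-186 = 0.77957.
Check on R: (82 − 196)/(50 − 196) = 0.7808 ✓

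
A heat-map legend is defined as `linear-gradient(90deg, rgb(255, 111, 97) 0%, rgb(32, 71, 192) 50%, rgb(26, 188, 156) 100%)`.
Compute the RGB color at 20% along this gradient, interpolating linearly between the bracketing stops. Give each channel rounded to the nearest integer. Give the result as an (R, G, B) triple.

20% lies between the 0% and 50% stops, so the local fraction is t = (20 − 0)/(50 − 0) = 20/50 ≈ 0.4.
R = 255 + 0.4 × (32 − 255) = 165.8 → 166
G = 111 + 0.4 × (71 − 111) = 95 → 95
B = 97 + 0.4 × (192 − 97) = 135 → 135

(166, 95, 135)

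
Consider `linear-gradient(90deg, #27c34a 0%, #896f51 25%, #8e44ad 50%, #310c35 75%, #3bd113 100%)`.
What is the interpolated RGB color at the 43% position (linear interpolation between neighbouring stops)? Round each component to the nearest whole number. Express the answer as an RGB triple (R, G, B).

(141, 80, 147)

43% lies between the 25% and 50% stops, so the local fraction is t = (43 − 25)/(50 − 25) = 18/25 ≈ 0.72.
#896f51 → (137, 111, 81); #8e44ad → (142, 68, 173).
R = 137 + 0.72 × (142 − 137) = 140.6 → 141
G = 111 + 0.72 × (68 − 111) = 80.04 → 80
B = 81 + 0.72 × (173 − 81) = 147.24 → 147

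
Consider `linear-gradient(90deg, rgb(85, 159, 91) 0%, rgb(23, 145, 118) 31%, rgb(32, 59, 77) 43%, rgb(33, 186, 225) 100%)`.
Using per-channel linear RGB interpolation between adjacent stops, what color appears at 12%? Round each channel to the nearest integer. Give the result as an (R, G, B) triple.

(61, 154, 101)

12% lies between the 0% and 31% stops, so the local fraction is t = (12 − 0)/(31 − 0) = 12/31 ≈ 0.3871.
R = 85 + 0.3871 × (23 − 85) = 61 → 61
G = 159 + 0.3871 × (145 − 159) = 153.581 → 154
B = 91 + 0.3871 × (118 − 91) = 101.452 → 101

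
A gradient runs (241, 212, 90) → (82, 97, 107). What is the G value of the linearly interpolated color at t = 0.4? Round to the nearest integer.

166

G = 212 + 0.4 × (97 − 212) = 166 → 166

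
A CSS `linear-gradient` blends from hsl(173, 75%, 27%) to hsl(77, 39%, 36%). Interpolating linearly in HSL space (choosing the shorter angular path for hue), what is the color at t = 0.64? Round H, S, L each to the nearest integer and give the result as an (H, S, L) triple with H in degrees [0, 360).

Hue arc: Δh = 77 − 173 = -96° (|Δh| ≤ 180, already the shorter path).
H = 173 + 0.64 × (-96) = 111.56 → 112°
S = 75 + 0.64 × (39 − 75) = 51.96 → 52%
L = 27 + 0.64 × (36 − 27) = 32.76 → 33%

(112, 52, 33)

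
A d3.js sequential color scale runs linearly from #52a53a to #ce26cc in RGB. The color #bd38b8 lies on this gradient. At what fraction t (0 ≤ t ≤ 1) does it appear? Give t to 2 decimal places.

0.86

Invert the lerp on the B channel (largest span, 146): t = (184 − 58) / (204 − 58) = 126/146 = 0.86301.
Check on R: (189 − 82)/(206 − 82) = 0.8629 ✓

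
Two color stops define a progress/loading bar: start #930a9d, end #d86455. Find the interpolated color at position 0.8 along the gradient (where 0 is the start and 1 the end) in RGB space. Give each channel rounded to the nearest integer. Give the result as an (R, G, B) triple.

(202, 82, 99)

#930a9d → (147, 10, 157); #d86455 → (216, 100, 85).
R = 147 + 0.8 × (216 − 147) = 147 + 0.8 × 69 = 202.2 → 202
G = 10 + 0.8 × (100 − 10) = 10 + 0.8 × 90 = 82 → 82
B = 157 + 0.8 × (85 − 157) = 157 + 0.8 × -72 = 99.4 → 99
So the blended color is (202, 82, 99), about #ca5263.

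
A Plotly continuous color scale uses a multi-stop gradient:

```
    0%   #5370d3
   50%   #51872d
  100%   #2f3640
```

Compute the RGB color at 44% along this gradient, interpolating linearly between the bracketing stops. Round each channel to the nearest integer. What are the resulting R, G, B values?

44% lies between the 0% and 50% stops, so the local fraction is t = (44 − 0)/(50 − 0) = 44/50 ≈ 0.88.
#5370d3 → (83, 112, 211); #51872d → (81, 135, 45).
R = 83 + 0.88 × (81 − 83) = 81.24 → 81
G = 112 + 0.88 × (135 − 112) = 132.24 → 132
B = 211 + 0.88 × (45 − 211) = 64.92 → 65

(81, 132, 65)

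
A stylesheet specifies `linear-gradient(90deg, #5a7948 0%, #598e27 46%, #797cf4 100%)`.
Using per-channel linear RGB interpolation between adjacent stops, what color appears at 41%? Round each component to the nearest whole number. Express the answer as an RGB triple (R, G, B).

41% lies between the 0% and 46% stops, so the local fraction is t = (41 − 0)/(46 − 0) = 41/46 ≈ 0.8913.
#5a7948 → (90, 121, 72); #598e27 → (89, 142, 39).
R = 90 + 0.8913 × (89 − 90) = 89.109 → 89
G = 121 + 0.8913 × (142 − 121) = 139.717 → 140
B = 72 + 0.8913 × (39 − 72) = 42.587 → 43

(89, 140, 43)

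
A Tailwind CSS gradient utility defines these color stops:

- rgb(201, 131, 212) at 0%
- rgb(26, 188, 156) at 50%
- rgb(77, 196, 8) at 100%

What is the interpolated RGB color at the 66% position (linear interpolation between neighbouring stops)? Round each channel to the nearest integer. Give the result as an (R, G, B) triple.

66% lies between the 50% and 100% stops, so the local fraction is t = (66 − 50)/(100 − 50) = 16/50 ≈ 0.32.
R = 26 + 0.32 × (77 − 26) = 42.32 → 42
G = 188 + 0.32 × (196 − 188) = 190.56 → 191
B = 156 + 0.32 × (8 − 156) = 108.64 → 109

(42, 191, 109)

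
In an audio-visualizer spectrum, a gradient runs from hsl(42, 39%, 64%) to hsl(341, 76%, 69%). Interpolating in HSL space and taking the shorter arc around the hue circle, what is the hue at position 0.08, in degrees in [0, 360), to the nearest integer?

Hue: 341 − 42 = 299°, but |299| > 180 so the shorter arc goes the other way: Δh = 299 − 360 = -61°.
H = 42 + 0.08 × (-61) = 37.12 → 37°

37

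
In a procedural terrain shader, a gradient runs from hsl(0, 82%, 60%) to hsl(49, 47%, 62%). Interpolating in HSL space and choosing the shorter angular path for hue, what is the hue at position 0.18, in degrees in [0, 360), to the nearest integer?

9

Hue arc: Δh = 49 − 0 = 49° (|Δh| ≤ 180, already the shorter path).
H = 0 + 0.18 × (49) = 8.82 → 9°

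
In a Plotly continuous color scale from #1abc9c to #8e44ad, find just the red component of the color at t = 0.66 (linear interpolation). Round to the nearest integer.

103

R₁ = 26 (from #1abc9c), R₂ = 142 (from #8e44ad).
R = 26 + 0.66 × (142 − 26) = 102.56 → 103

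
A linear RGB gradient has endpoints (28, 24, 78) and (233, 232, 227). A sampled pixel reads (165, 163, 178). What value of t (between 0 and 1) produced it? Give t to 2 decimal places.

Invert the lerp on the G channel (largest span, 208): t = (163 − 24) / (232 − 24) = 139/208 = 0.66827.
Check on R: (165 − 28)/(233 − 28) = 0.6683 ✓

0.67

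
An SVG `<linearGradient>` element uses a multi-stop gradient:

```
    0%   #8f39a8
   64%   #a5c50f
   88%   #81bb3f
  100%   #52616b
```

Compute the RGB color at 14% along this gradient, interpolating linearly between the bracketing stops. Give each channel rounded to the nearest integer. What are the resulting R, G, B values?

14% lies between the 0% and 64% stops, so the local fraction is t = (14 − 0)/(64 − 0) = 14/64 ≈ 0.2188.
#8f39a8 → (143, 57, 168); #a5c50f → (165, 197, 15).
R = 143 + 0.2188 × (165 − 143) = 147.814 → 148
G = 57 + 0.2188 × (197 − 57) = 87.632 → 88
B = 168 + 0.2188 × (15 − 168) = 134.524 → 135

(148, 88, 135)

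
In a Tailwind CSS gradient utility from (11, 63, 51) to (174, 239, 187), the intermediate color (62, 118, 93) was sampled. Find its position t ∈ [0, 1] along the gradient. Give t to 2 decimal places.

0.31

Invert the lerp on the G channel (largest span, 176): t = (118 − 63) / (239 − 63) = 55/176 = 0.3125.
Check on R: (62 − 11)/(174 − 11) = 0.3129 ✓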